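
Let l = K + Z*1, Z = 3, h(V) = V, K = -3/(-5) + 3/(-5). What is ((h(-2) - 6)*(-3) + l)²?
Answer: 729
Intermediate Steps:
K = 0 (K = -3*(-⅕) + 3*(-⅕) = ⅗ - ⅗ = 0)
l = 3 (l = 0 + 3*1 = 0 + 3 = 3)
((h(-2) - 6)*(-3) + l)² = ((-2 - 6)*(-3) + 3)² = (-8*(-3) + 3)² = (24 + 3)² = 27² = 729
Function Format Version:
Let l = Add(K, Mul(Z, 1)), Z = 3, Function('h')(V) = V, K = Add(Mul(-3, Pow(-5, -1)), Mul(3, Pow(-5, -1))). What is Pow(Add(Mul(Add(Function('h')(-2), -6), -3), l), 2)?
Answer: 729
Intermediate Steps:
K = 0 (K = Add(Mul(-3, Rational(-1, 5)), Mul(3, Rational(-1, 5))) = Add(Rational(3, 5), Rational(-3, 5)) = 0)
l = 3 (l = Add(0, Mul(3, 1)) = Add(0, 3) = 3)
Pow(Add(Mul(Add(Function('h')(-2), -6), -3), l), 2) = Pow(Add(Mul(Add(-2, -6), -3), 3), 2) = Pow(Add(Mul(-8, -3), 3), 2) = Pow(Add(24, 3), 2) = Pow(27, 2) = 729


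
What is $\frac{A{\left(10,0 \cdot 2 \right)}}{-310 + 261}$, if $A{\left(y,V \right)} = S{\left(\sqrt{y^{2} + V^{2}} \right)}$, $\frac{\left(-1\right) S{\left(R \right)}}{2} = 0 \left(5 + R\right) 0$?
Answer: $0$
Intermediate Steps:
$S{\left(R \right)} = 0$ ($S{\left(R \right)} = - 2 \cdot 0 \left(5 + R\right) 0 = - 2 \cdot 0 \cdot 0 = \left(-2\right) 0 = 0$)
$A{\left(y,V \right)} = 0$
$\frac{A{\left(10,0 \cdot 2 \right)}}{-310 + 261} = \frac{0}{-310 + 261} = \frac{0}{-49} = 0 \left(- \frac{1}{49}\right) = 0$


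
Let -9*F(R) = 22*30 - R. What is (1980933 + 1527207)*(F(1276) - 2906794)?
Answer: -30591600571400/3 ≈ -1.0197e+13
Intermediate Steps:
F(R) = -220/3 + R/9 (F(R) = -(22*30 - R)/9 = -(660 - R)/9 = -220/3 + R/9)
(1980933 + 1527207)*(F(1276) - 2906794) = (1980933 + 1527207)*((-220/3 + (⅑)*1276) - 2906794) = 3508140*((-220/3 + 1276/9) - 2906794) = 3508140*(616/9 - 2906794) = 3508140*(-26160530/9) = -30591600571400/3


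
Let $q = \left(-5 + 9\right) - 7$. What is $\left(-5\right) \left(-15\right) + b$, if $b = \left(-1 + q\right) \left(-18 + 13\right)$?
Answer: $95$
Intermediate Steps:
$q = -3$ ($q = 4 - 7 = -3$)
$b = 20$ ($b = \left(-1 - 3\right) \left(-18 + 13\right) = \left(-4\right) \left(-5\right) = 20$)
$\left(-5\right) \left(-15\right) + b = \left(-5\right) \left(-15\right) + 20 = 75 + 20 = 95$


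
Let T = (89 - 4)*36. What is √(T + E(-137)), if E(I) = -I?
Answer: √3197 ≈ 56.542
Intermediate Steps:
T = 3060 (T = 85*36 = 3060)
√(T + E(-137)) = √(3060 - 1*(-137)) = √(3060 + 137) = √3197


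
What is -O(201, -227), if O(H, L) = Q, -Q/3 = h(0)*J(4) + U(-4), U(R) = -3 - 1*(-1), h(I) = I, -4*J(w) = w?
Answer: -6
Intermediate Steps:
J(w) = -w/4
U(R) = -2 (U(R) = -3 + 1 = -2)
Q = 6 (Q = -3*(0*(-¼*4) - 2) = -3*(0*(-1) - 2) = -3*(0 - 2) = -3*(-2) = 6)
O(H, L) = 6
-O(201, -227) = -1*6 = -6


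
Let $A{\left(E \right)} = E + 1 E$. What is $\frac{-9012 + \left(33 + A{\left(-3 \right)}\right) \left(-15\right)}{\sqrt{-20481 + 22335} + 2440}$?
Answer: $- \frac{11488740}{2975873} + \frac{28251 \sqrt{206}}{5951746} \approx -3.7925$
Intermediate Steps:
$A{\left(E \right)} = 2 E$ ($A{\left(E \right)} = E + E = 2 E$)
$\frac{-9012 + \left(33 + A{\left(-3 \right)}\right) \left(-15\right)}{\sqrt{-20481 + 22335} + 2440} = \frac{-9012 + \left(33 + 2 \left(-3\right)\right) \left(-15\right)}{\sqrt{-20481 + 22335} + 2440} = \frac{-9012 + \left(33 - 6\right) \left(-15\right)}{\sqrt{1854} + 2440} = \frac{-9012 + 27 \left(-15\right)}{3 \sqrt{206} + 2440} = \frac{-9012 - 405}{2440 + 3 \sqrt{206}} = - \frac{9417}{2440 + 3 \sqrt{206}}$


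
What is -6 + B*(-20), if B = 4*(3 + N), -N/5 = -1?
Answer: -646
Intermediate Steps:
N = 5 (N = -5*(-1) = 5)
B = 32 (B = 4*(3 + 5) = 4*8 = 32)
-6 + B*(-20) = -6 + 32*(-20) = -6 - 640 = -646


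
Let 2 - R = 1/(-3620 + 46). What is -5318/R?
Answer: -19006532/7149 ≈ -2658.6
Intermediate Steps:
R = 7149/3574 (R = 2 - 1/(-3620 + 46) = 2 - 1/(-3574) = 2 - 1*(-1/3574) = 2 + 1/3574 = 7149/3574 ≈ 2.0003)
-5318/R = -5318/7149/3574 = -5318*3574/7149 = -19006532/7149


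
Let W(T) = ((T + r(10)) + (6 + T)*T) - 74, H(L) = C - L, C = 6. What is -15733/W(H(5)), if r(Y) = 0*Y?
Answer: 15733/66 ≈ 238.38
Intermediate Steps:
r(Y) = 0
H(L) = 6 - L
W(T) = -74 + T + T*(6 + T) (W(T) = ((T + 0) + (6 + T)*T) - 74 = (T + T*(6 + T)) - 74 = -74 + T + T*(6 + T))
-15733/W(H(5)) = -15733/(-74 + (6 - 1*5)² + 7*(6 - 1*5)) = -15733/(-74 + (6 - 5)² + 7*(6 - 5)) = -15733/(-74 + 1² + 7*1) = -15733/(-74 + 1 + 7) = -15733/(-66) = -15733*(-1/66) = 15733/66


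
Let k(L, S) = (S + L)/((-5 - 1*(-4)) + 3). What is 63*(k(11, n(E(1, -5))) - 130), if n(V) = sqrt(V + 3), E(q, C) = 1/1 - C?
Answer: -7749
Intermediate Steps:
E(q, C) = 1 - C
n(V) = sqrt(3 + V)
k(L, S) = L/2 + S/2 (k(L, S) = (L + S)/((-5 + 4) + 3) = (L + S)/(-1 + 3) = (L + S)/2 = (L + S)*(1/2) = L/2 + S/2)
63*(k(11, n(E(1, -5))) - 130) = 63*(((1/2)*11 + sqrt(3 + (1 - 1*(-5)))/2) - 130) = 63*((11/2 + sqrt(3 + (1 + 5))/2) - 130) = 63*((11/2 + sqrt(3 + 6)/2) - 130) = 63*((11/2 + sqrt(9)/2) - 130) = 63*((11/2 + (1/2)*3) - 130) = 63*((11/2 + 3/2) - 130) = 63*(7 - 130) = 63*(-123) = -7749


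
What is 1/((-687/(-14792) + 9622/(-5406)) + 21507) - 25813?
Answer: -1305591558249181/50578838593 ≈ -25813.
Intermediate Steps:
1/((-687/(-14792) + 9622/(-5406)) + 21507) - 25813 = 1/((-687*(-1/14792) + 9622*(-1/5406)) + 21507) - 25813 = 1/((687/14792 - 283/159) + 21507) - 25813 = 1/(-4076903/2351928 + 21507) - 25813 = 1/(50578838593/2351928) - 25813 = 2351928/50578838593 - 25813 = -1305591558249181/50578838593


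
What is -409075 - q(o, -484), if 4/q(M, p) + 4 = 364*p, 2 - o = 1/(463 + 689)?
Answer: -18017708374/44045 ≈ -4.0908e+5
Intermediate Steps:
o = 2303/1152 (o = 2 - 1/(463 + 689) = 2 - 1/1152 = 2303/1152 ≈ 1.9991)
q(M, p) = 4/(-4 + 364*p)
-409075 - q(o, -484) = -409075 - 1/(-1 + 91*(-484)) = -409075 - 1/(-1 - 44044) = -409075 - 1/(-44045) = -409075 - 1*(-1/44045) = -409075 + 1/44045 = -18017708374/44045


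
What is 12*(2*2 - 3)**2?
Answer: 12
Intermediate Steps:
12*(2*2 - 3)**2 = 12*(4 - 3)**2 = 12*1**2 = 12*1 = 12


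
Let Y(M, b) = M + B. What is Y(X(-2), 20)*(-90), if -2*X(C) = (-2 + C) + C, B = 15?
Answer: -1620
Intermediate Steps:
X(C) = 1 - C (X(C) = -((-2 + C) + C)/2 = -(-2 + 2*C)/2 = 1 - C)
Y(M, b) = 15 + M (Y(M, b) = M + 15 = 15 + M)
Y(X(-2), 20)*(-90) = (15 + (1 - 1*(-2)))*(-90) = (15 + (1 + 2))*(-90) = (15 + 3)*(-90) = 18*(-90) = -1620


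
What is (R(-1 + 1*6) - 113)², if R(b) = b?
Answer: 11664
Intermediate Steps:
(R(-1 + 1*6) - 113)² = ((-1 + 1*6) - 113)² = ((-1 + 6) - 113)² = (5 - 113)² = (-108)² = 11664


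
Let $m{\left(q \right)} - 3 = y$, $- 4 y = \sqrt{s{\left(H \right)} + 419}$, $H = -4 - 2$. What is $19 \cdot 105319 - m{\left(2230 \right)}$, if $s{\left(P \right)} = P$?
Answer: $2001058 + \frac{\sqrt{413}}{4} \approx 2.0011 \cdot 10^{6}$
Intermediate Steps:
$H = -6$
$y = - \frac{\sqrt{413}}{4}$ ($y = - \frac{\sqrt{-6 + 419}}{4} = - \frac{\sqrt{413}}{4} \approx -5.0806$)
$m{\left(q \right)} = 3 - \frac{\sqrt{413}}{4}$
$19 \cdot 105319 - m{\left(2230 \right)} = 19 \cdot 105319 - \left(3 - \frac{\sqrt{413}}{4}\right) = 2001061 - \left(3 - \frac{\sqrt{413}}{4}\right) = 2001058 + \frac{\sqrt{413}}{4}$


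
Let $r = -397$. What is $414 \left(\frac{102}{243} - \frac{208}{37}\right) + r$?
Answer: $- \frac{849341}{333} \approx -2550.6$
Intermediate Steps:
$414 \left(\frac{102}{243} - \frac{208}{37}\right) + r = 414 \left(\frac{102}{243} - \frac{208}{37}\right) - 397 = 414 \left(102 \cdot \frac{1}{243} - \frac{208}{37}\right) - 397 = 414 \left(\frac{34}{81} - \frac{208}{37}\right) - 397 = 414 \left(- \frac{15590}{2997}\right) - 397 = - \frac{717140}{333} - 397 = - \frac{849341}{333}$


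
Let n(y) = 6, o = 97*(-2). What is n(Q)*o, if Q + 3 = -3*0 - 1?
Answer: -1164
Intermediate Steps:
o = -194
Q = -4 (Q = -3 + (-3*0 - 1) = -3 + (0 - 1) = -3 - 1 = -4)
n(Q)*o = 6*(-194) = -1164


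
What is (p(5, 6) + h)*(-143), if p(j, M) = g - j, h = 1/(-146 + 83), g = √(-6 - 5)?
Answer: 45188/63 - 143*I*√11 ≈ 717.27 - 474.28*I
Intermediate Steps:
g = I*√11 (g = √(-11) = I*√11 ≈ 3.3166*I)
h = -1/63 (h = 1/(-63) = -1/63 ≈ -0.015873)
p(j, M) = -j + I*√11 (p(j, M) = I*√11 - j = -j + I*√11)
(p(5, 6) + h)*(-143) = ((-1*5 + I*√11) - 1/63)*(-143) = ((-5 + I*√11) - 1/63)*(-143) = (-316/63 + I*√11)*(-143) = 45188/63 - 143*I*√11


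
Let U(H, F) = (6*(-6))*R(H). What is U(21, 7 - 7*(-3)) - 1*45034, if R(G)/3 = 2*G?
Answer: -49570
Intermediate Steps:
R(G) = 6*G (R(G) = 3*(2*G) = 6*G)
U(H, F) = -216*H (U(H, F) = (6*(-6))*(6*H) = -216*H)
U(21, 7 - 7*(-3)) - 1*45034 = -216*21 - 1*45034 = -4536 - 45034 = -49570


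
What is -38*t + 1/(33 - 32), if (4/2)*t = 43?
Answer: -816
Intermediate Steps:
t = 43/2 (t = (½)*43 = 43/2 ≈ 21.500)
-38*t + 1/(33 - 32) = -38*43/2 + 1/(33 - 32) = -817 + 1/1 = -817 + 1 = -816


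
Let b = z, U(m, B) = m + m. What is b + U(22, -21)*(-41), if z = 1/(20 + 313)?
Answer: -600731/333 ≈ -1804.0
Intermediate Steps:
U(m, B) = 2*m
z = 1/333 ≈ 0.0030030
b = 1/333 ≈ 0.0030030
b + U(22, -21)*(-41) = 1/333 + (2*22)*(-41) = 1/333 + 44*(-41) = 1/333 - 1804 = -600731/333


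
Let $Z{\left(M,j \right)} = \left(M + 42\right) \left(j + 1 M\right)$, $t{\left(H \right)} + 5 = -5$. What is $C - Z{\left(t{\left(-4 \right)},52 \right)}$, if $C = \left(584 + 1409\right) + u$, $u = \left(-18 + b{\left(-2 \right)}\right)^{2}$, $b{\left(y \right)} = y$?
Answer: $1049$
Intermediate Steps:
$t{\left(H \right)} = -10$ ($t{\left(H \right)} = -5 - 5 = -10$)
$Z{\left(M,j \right)} = \left(42 + M\right) \left(M + j\right)$ ($Z{\left(M,j \right)} = \left(42 + M\right) \left(j + M\right) = \left(42 + M\right) \left(M + j\right)$)
$u = 400$ ($u = \left(-18 - 2\right)^{2} = \left(-20\right)^{2} = 400$)
$C = 2393$ ($C = \left(584 + 1409\right) + 400 = 1993 + 400 = 2393$)
$C - Z{\left(t{\left(-4 \right)},52 \right)} = 2393 - \left(\left(-10\right)^{2} + 42 \left(-10\right) + 42 \cdot 52 - 520\right) = 2393 - \left(100 - 420 + 2184 - 520\right) = 2393 - 1344 = 1049$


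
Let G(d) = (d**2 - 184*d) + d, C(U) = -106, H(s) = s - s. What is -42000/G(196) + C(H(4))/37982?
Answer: -4070189/246883 ≈ -16.486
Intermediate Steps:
H(s) = 0
G(d) = d**2 - 183*d
-42000/G(196) + C(H(4))/37982 = -42000*1/(196*(-183 + 196)) - 106/37982 = -42000/(196*13) - 106*1/37982 = -42000/2548 - 53/18991 = -42000*1/2548 - 53/18991 = -1500/91 - 53/18991 = -4070189/246883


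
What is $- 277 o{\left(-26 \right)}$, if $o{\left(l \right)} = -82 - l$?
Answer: $15512$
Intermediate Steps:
$- 277 o{\left(-26 \right)} = - 277 \left(-82 - -26\right) = - 277 \left(-82 + 26\right) = \left(-277\right) \left(-56\right) = 15512$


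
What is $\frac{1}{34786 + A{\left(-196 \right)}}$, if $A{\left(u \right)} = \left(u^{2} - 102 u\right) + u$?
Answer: $\frac{1}{92998} \approx 1.0753 \cdot 10^{-5}$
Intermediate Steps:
$A{\left(u \right)} = u^{2} - 101 u$
$\frac{1}{34786 + A{\left(-196 \right)}} = \frac{1}{34786 - 196 \left(-101 - 196\right)} = \frac{1}{34786 - -58212} = \frac{1}{34786 + 58212} = \frac{1}{92998}$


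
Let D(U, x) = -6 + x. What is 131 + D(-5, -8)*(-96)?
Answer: 1475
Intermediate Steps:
131 + D(-5, -8)*(-96) = 131 + (-6 - 8)*(-96) = 131 - 14*(-96) = 131 + 1344 = 1475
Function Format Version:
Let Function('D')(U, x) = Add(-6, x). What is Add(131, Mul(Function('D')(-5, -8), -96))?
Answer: 1475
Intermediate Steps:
Add(131, Mul(Function('D')(-5, -8), -96)) = Add(131, Mul(Add(-6, -8), -96)) = Add(131, Mul(-14, -96)) = Add(131, 1344) = 1475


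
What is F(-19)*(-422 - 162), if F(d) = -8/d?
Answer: -4672/19 ≈ -245.89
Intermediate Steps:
F(-19)*(-422 - 162) = (-8/(-19))*(-422 - 162) = -8*(-1/19)*(-584) = (8/19)*(-584) = -4672/19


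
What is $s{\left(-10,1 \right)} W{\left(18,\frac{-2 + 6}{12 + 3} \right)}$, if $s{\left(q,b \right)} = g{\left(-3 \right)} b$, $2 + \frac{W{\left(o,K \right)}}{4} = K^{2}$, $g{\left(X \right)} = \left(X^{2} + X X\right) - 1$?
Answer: $- \frac{29512}{225} \approx -131.16$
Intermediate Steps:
$g{\left(X \right)} = -1 + 2 X^{2}$ ($g{\left(X \right)} = \left(X^{2} + X^{2}\right) - 1 = 2 X^{2} - 1 = -1 + 2 X^{2}$)
$W{\left(o,K \right)} = -8 + 4 K^{2}$
$s{\left(q,b \right)} = 17 b$ ($s{\left(q,b \right)} = \left(-1 + 2 \left(-3\right)^{2}\right) b = \left(-1 + 2 \cdot 9\right) b = \left(-1 + 18\right) b = 17 b$)
$s{\left(-10,1 \right)} W{\left(18,\frac{-2 + 6}{12 + 3} \right)} = 17 \cdot 1 \left(-8 + 4 \left(\frac{-2 + 6}{12 + 3}\right)^{2}\right) = 17 \left(-8 + 4 \left(\frac{4}{15}\right)^{2}\right) = 17 \left(-8 + 4 \cdot \frac{16}{225}\right) = 17 \left(-8 + \frac{64}{225}\right) = 17 \left(- \frac{1736}{225}\right) = - \frac{29512}{225}$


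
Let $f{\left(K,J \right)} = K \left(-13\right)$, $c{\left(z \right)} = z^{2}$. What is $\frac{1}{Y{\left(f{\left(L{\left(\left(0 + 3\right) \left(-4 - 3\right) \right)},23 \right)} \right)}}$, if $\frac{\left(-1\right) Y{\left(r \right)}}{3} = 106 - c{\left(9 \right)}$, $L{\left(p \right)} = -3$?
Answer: $- \frac{1}{75} \approx -0.013333$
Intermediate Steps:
$f{\left(K,J \right)} = - 13 K$
$Y{\left(r \right)} = -75$ ($Y{\left(r \right)} = - 3 \left(106 - 9^{2}\right) = - 3 \left(106 - 81\right) = \left(-3\right) 25 = -75$)
$\frac{1}{Y{\left(f{\left(L{\left(\left(0 + 3\right) \left(-4 - 3\right) \right)},23 \right)} \right)}} = \frac{1}{-75} = - \frac{1}{75}$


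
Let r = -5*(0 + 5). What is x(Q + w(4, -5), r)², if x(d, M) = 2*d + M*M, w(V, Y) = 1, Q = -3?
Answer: 385641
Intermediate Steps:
r = -25 (r = -5*5 = -25)
x(d, M) = M² + 2*d (x(d, M) = 2*d + M² = M² + 2*d)
x(Q + w(4, -5), r)² = ((-25)² + 2*(-3 + 1))² = (625 + 2*(-2))² = (625 - 4)² = 621² = 385641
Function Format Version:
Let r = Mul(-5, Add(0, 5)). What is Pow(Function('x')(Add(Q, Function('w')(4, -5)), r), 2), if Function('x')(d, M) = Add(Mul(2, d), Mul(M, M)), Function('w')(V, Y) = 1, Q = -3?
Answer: 385641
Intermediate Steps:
r = -25 (r = Mul(-5, 5) = -25)
Function('x')(d, M) = Add(Pow(M, 2), Mul(2, d)) (Function('x')(d, M) = Add(Mul(2, d), Pow(M, 2)) = Add(Pow(M, 2), Mul(2, d)))
Pow(Function('x')(Add(Q, Function('w')(4, -5)), r), 2) = Pow(Add(Pow(-25, 2), Mul(2, Add(-3, 1))), 2) = Pow(Add(625, Mul(2, -2)), 2) = Pow(Add(625, -4), 2) = Pow(621, 2) = 385641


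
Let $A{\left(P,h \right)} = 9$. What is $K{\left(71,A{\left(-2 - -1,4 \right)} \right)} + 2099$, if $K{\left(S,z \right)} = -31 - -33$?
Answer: $2101$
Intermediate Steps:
$K{\left(S,z \right)} = 2$ ($K{\left(S,z \right)} = -31 + 33 = 2$)
$K{\left(71,A{\left(-2 - -1,4 \right)} \right)} + 2099 = 2 + 2099 = 2101$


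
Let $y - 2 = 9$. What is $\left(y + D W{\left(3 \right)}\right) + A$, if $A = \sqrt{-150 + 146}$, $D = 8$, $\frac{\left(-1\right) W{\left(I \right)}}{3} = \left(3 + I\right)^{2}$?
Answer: $-853 + 2 i \approx -853.0 + 2.0 i$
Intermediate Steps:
$W{\left(I \right)} = - 3 \left(3 + I\right)^{2}$
$y = 11$ ($y = 2 + 9 = 11$)
$A = 2 i$ ($A = \sqrt{-4} = 2 i \approx 2.0 i$)
$\left(y + D W{\left(3 \right)}\right) + A = \left(11 + 8 \left(- 3 \left(3 + 3\right)^{2}\right)\right) + 2 i = \left(11 + 8 \left(- 3 \cdot 6^{2}\right)\right) + 2 i = \left(11 + 8 \left(\left(-3\right) 36\right)\right) + 2 i = \left(11 + 8 \left(-108\right)\right) + 2 i = \left(11 - 864\right) + 2 i = -853 + 2 i$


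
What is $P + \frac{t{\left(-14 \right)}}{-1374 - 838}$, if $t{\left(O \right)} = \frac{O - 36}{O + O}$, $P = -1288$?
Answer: $- \frac{39886809}{30968} \approx -1288.0$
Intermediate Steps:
$t{\left(O \right)} = \frac{-36 + O}{2 O}$
$P + \frac{t{\left(-14 \right)}}{-1374 - 838} = -1288 + \frac{\frac{1}{2} \frac{1}{-14} \left(-36 - 14\right)}{-1374 - 838} = -1288 + \frac{\frac{1}{2} \left(- \frac{1}{14}\right) \left(-50\right)}{-2212} = -1288 + \frac{25}{14} \left(- \frac{1}{2212}\right) = -1288 - \frac{25}{30968} = - \frac{39886809}{30968}$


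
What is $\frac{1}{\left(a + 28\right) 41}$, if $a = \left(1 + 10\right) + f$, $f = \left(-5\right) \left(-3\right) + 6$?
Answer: $\frac{1}{2460} \approx 0.0004065$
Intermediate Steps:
$f = 21$ ($f = 15 + 6 = 21$)
$a = 32$ ($a = \left(1 + 10\right) + 21 = 11 + 21 = 32$)
$\frac{1}{\left(a + 28\right) 41} = \frac{1}{\left(32 + 28\right) 41} = \frac{1}{60 \cdot 41} = \frac{1}{2460}$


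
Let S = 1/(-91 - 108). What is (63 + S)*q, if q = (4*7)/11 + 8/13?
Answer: 5666272/28457 ≈ 199.12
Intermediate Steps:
S = -1/199 (S = 1/(-199) = -1/199 ≈ -0.0050251)
q = 452/143 (q = 28*(1/11) + 8*(1/13) = 28/11 + 8/13 = 452/143 ≈ 3.1608)
(63 + S)*q = (63 - 1/199)*(452/143) = (12536/199)*(452/143) = 5666272/28457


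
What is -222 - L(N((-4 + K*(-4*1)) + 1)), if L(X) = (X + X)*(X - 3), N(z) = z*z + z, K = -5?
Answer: -185658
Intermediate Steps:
N(z) = z + z² (N(z) = z² + z = z + z²)
L(X) = 2*X*(-3 + X) (L(X) = (2*X)*(-3 + X) = 2*X*(-3 + X))
-222 - L(N((-4 + K*(-4*1)) + 1)) = -222 - 2*((-4 - (-20)) + 1)*(1 + ((-4 - (-20)) + 1))*(-3 + ((-4 - (-20)) + 1)*(1 + ((-4 - (-20)) + 1))) = -222 - 2*((-4 - 5*(-4)) + 1)*(1 + ((-4 - 5*(-4)) + 1))*(-3 + ((-4 - 5*(-4)) + 1)*(1 + ((-4 - 5*(-4)) + 1))) = -222 - 2*((-4 + 20) + 1)*(1 + ((-4 + 20) + 1))*(-3 + ((-4 + 20) + 1)*(1 + ((-4 + 20) + 1))) = -222 - 2*(16 + 1)*(1 + (16 + 1))*(-3 + (16 + 1)*(1 + (16 + 1))) = -222 - 2*17*(1 + 17)*(-3 + 17*(1 + 17)) = -222 - 2*17*18*(-3 + 17*18) = -222 - 2*306*(-3 + 306) = -222 - 2*306*303 = -222 - 1*185436 = -222 - 185436 = -185658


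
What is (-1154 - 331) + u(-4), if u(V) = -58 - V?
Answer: -1539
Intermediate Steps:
(-1154 - 331) + u(-4) = (-1154 - 331) + (-58 - 1*(-4)) = -1485 + (-58 + 4) = -1485 - 54 = -1539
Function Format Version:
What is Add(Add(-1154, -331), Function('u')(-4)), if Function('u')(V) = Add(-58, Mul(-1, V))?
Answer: -1539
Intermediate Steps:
Add(Add(-1154, -331), Function('u')(-4)) = Add(Add(-1154, -331), Add(-58, Mul(-1, -4))) = Add(-1485, Add(-58, 4)) = Add(-1485, -54) = -1539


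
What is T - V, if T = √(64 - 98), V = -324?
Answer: 324 + I*√34 ≈ 324.0 + 5.831*I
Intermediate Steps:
T = I*√34 (T = √(-34) = I*√34 ≈ 5.8309*I)
T - V = I*√34 - 1*(-324) = I*√34 + 324 = 324 + I*√34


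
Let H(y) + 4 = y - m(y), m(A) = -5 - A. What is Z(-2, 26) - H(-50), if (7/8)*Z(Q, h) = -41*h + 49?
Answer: -7443/7 ≈ -1063.3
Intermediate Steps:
Z(Q, h) = 56 - 328*h/7 (Z(Q, h) = 8*(-41*h + 49)/7 = 8*(49 - 41*h)/7 = 56 - 328*h/7)
H(y) = 1 + 2*y (H(y) = -4 + (y - (-5 - y)) = -4 + (y + (5 + y)) = -4 + (5 + 2*y) = 1 + 2*y)
Z(-2, 26) - H(-50) = (56 - 328/7*26) - (1 + 2*(-50)) = (56 - 8528/7) - (1 - 100) = -8136/7 - 1*(-99) = -8136/7 + 99 = -7443/7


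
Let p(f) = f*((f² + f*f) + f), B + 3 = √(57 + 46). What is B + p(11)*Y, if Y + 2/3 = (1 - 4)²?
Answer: 69566/3 + √103 ≈ 23199.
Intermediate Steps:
B = -3 + √103 (B = -3 + √(57 + 46) = -3 + √103 ≈ 7.1489)
p(f) = f*(f + 2*f²) (p(f) = f*((f² + f²) + f) = f*(2*f² + f) = f*(f + 2*f²))
Y = 25/3 (Y = -⅔ + (1 - 4)² = -⅔ + (-3)² = -⅔ + 9 = 25/3 ≈ 8.3333)
B + p(11)*Y = (-3 + √103) + (11²*(1 + 2*11))*(25/3) = (-3 + √103) + (121*(1 + 22))*(25/3) = (-3 + √103) + (121*23)*(25/3) = (-3 + √103) + 2783*(25/3) = (-3 + √103) + 69575/3 = 69566/3 + √103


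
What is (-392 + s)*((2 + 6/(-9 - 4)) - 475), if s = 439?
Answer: -289285/13 ≈ -22253.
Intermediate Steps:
(-392 + s)*((2 + 6/(-9 - 4)) - 475) = (-392 + 439)*((2 + 6/(-9 - 4)) - 475) = 47*((2 + 6/(-13)) - 475) = 47*((2 + 6*(-1/13)) - 475) = 47*((2 - 6/13) - 475) = 47*(20/13 - 475) = 47*(-6155/13) = -289285/13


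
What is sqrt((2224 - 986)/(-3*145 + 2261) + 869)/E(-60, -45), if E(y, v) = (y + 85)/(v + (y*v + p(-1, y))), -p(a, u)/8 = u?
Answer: 684*sqrt(5034282)/415 ≈ 3698.1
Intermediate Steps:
p(a, u) = -8*u
E(y, v) = (85 + y)/(v - 8*y + v*y) (E(y, v) = (y + 85)/(v + (y*v - 8*y)) = (85 + y)/(v + (v*y - 8*y)) = (85 + y)/(v + (-8*y + v*y)) = (85 + y)/(v - 8*y + v*y))
sqrt((2224 - 986)/(-3*145 + 2261) + 869)/E(-60, -45) = sqrt((2224 - 986)/(-3*145 + 2261) + 869)/(((85 - 60)/(-45 - 8*(-60) - 45*(-60)))) = sqrt(1238/(-435 + 2261) + 869)/((25/(-45 + 480 + 2700))) = sqrt(1238/1826 + 869)/((25/3135)) = sqrt(1238*(1/1826) + 869)/(((1/3135)*25)) = sqrt(619/913 + 869)/(5/627) = sqrt(794016/913)*(627/5) = (12*sqrt(5034282)/913)*(627/5) = 684*sqrt(5034282)/415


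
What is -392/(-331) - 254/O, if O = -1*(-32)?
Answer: -35765/5296 ≈ -6.7532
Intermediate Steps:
O = 32
-392/(-331) - 254/O = -392/(-331) - 254/32 = -392*(-1/331) - 254*1/32 = 392/331 - 127/16 = -35765/5296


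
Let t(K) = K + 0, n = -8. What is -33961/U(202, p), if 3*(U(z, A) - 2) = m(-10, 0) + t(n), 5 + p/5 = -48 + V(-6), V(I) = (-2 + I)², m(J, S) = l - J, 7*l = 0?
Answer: -101883/8 ≈ -12735.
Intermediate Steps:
l = 0 (l = (⅐)*0 = 0)
m(J, S) = -J (m(J, S) = 0 - J = -J)
t(K) = K
p = 55 (p = -25 + 5*(-48 + (-2 - 6)²) = -25 + 5*(-48 + (-8)²) = -25 + 5*(-48 + 64) = -25 + 5*16 = -25 + 80 = 55)
U(z, A) = 8/3 (U(z, A) = 2 + (-1*(-10) - 8)/3 = 2 + (10 - 8)/3 = 2 + (⅓)*2 = 2 + ⅔ = 8/3)
-33961/U(202, p) = -33961/8/3 = -33961*3/8 = -101883/8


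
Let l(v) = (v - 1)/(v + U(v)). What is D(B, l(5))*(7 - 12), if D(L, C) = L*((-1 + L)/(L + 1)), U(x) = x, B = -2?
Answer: 30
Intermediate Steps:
l(v) = (-1 + v)/(2*v) (l(v) = (v - 1)/(v + v) = (-1 + v)/((2*v)) = (-1 + v)*(1/(2*v)) = (-1 + v)/(2*v))
D(L, C) = L*(-1 + L)/(1 + L) (D(L, C) = L*((-1 + L)/(1 + L)) = L*(-1 + L)/(1 + L))
D(B, l(5))*(7 - 12) = (-2*(-1 - 2)/(1 - 2))*(7 - 12) = -2*(-3)/(-1)*(-5) = -2*(-1)*(-3)*(-5) = -6*(-5) = 30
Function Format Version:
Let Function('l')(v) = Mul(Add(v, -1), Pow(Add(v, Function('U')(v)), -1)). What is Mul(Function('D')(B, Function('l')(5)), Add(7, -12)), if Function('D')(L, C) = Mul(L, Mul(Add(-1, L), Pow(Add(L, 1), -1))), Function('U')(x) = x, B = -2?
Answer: 30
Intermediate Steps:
Function('l')(v) = Mul(Rational(1, 2), Pow(v, -1), Add(-1, v)) (Function('l')(v) = Mul(Add(v, -1), Pow(Add(v, v), -1)) = Mul(Add(-1, v), Pow(Mul(2, v), -1)) = Mul(Add(-1, v), Mul(Rational(1, 2), Pow(v, -1))) = Mul(Rational(1, 2), Pow(v, -1), Add(-1, v)))
Function('D')(L, C) = Mul(L, Pow(Add(1, L), -1), Add(-1, L)) (Function('D')(L, C) = Mul(L, Mul(Add(-1, L), Pow(Add(1, L), -1))) = Mul(L, Mul(Pow(Add(1, L), -1), Add(-1, L))) = Mul(L, Pow(Add(1, L), -1), Add(-1, L)))
Mul(Function('D')(B, Function('l')(5)), Add(7, -12)) = Mul(Mul(-2, Pow(Add(1, -2), -1), Add(-1, -2)), Add(7, -12)) = Mul(Mul(-2, Pow(-1, -1), -3), -5) = Mul(Mul(-2, -1, -3), -5) = Mul(-6, -5) = 30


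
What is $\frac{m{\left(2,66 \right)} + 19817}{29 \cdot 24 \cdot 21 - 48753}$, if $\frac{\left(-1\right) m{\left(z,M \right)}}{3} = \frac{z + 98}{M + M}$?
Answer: $- \frac{24218}{41723} \approx -0.58045$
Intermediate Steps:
$m{\left(z,M \right)} = - \frac{3 \left(98 + z\right)}{2 M}$ ($m{\left(z,M \right)} = - 3 \frac{z + 98}{M + M} = - 3 \frac{98 + z}{2 M} = - \frac{3 \left(98 + z\right)}{2 M}$)
$\frac{m{\left(2,66 \right)} + 19817}{29 \cdot 24 \cdot 21 - 48753} = \frac{\frac{3 \left(-98 - 2\right)}{2 \cdot 66} + 19817}{29 \cdot 24 \cdot 21 - 48753} = \frac{\frac{3}{2} \cdot \frac{1}{66} \left(-98 - 2\right) + 19817}{696 \cdot 21 - 48753} = \frac{\frac{3}{2} \cdot \frac{1}{66} \left(-100\right) + 19817}{14616 - 48753} = \frac{- \frac{25}{11} + 19817}{-34137} = \frac{217962}{11} \left(- \frac{1}{34137}\right) = - \frac{24218}{41723}$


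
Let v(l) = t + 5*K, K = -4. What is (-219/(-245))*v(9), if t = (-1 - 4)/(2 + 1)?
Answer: -949/49 ≈ -19.367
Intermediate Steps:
t = -5/3 ≈ -1.6667
v(l) = -65/3 (v(l) = -5/3 + 5*(-4) = -5/3 - 20 = -65/3)
(-219/(-245))*v(9) = -219/(-245)*(-65/3) = -219*(-1/245)*(-65/3) = (219/245)*(-65/3) = -949/49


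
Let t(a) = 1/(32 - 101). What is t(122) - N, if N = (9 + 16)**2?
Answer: -43126/69 ≈ -625.01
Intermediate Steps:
t(a) = -1/69 (t(a) = 1/(-69) = -1/69)
N = 625 (N = 25**2 = 625)
t(122) - N = -1/69 - 1*625 = -1/69 - 625 = -43126/69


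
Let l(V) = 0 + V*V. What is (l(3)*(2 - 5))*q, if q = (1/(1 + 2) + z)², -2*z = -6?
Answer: -300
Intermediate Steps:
z = 3 (z = -½*(-6) = 3)
l(V) = V² (l(V) = 0 + V² = V²)
q = 100/9 (q = (1/(1 + 2) + 3)² = (1/3 + 3)² = (⅓ + 3)² = (10/3)² = 100/9 ≈ 11.111)
(l(3)*(2 - 5))*q = (3²*(2 - 5))*(100/9) = (9*(-3))*(100/9) = -27*100/9 = -300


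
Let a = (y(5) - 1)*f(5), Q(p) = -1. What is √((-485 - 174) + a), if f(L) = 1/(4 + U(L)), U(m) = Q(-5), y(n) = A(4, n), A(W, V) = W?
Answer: I*√658 ≈ 25.652*I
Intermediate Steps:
y(n) = 4
U(m) = -1
f(L) = ⅓ (f(L) = 1/(4 - 1) = 1/3 = ⅓)
a = 1 (a = (4 - 1)*(⅓) = 3*(⅓) = 1)
√((-485 - 174) + a) = √((-485 - 174) + 1) = √(-659 + 1) = √(-658) = I*√658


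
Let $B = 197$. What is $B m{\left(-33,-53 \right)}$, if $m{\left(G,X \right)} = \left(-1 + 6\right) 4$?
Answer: $3940$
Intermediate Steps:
$m{\left(G,X \right)} = 20$ ($m{\left(G,X \right)} = 5 \cdot 4 = 20$)
$B m{\left(-33,-53 \right)} = 197 \cdot 20 = 3940$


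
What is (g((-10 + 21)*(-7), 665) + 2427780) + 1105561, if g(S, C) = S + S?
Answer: 3533187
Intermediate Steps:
g(S, C) = 2*S
(g((-10 + 21)*(-7), 665) + 2427780) + 1105561 = (2*((-10 + 21)*(-7)) + 2427780) + 1105561 = (2*(11*(-7)) + 2427780) + 1105561 = (2*(-77) + 2427780) + 1105561 = (-154 + 2427780) + 1105561 = 2427626 + 1105561 = 3533187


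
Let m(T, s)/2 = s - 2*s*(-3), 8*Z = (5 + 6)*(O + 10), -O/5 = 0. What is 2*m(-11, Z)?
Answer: 385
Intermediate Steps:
O = 0 (O = -5*0 = 0)
Z = 55/4 (Z = ((5 + 6)*(0 + 10))/8 = (11*10)/8 = (1/8)*110 = 55/4 ≈ 13.750)
m(T, s) = 14*s (m(T, s) = 2*(s - 2*s*(-3)) = 2*(s + 6*s) = 2*(7*s) = 14*s)
2*m(-11, Z) = 2*(14*(55/4)) = 2*(385/2) = 385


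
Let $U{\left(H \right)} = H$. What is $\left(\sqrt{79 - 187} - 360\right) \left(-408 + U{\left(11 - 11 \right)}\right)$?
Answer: $146880 - 2448 i \sqrt{3} \approx 1.4688 \cdot 10^{5} - 4240.1 i$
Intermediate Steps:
$\left(\sqrt{79 - 187} - 360\right) \left(-408 + U{\left(11 - 11 \right)}\right) = \left(\sqrt{79 - 187} - 360\right) \left(-408 + \left(11 - 11\right)\right) = \left(\sqrt{-108} - 360\right) \left(-408 + 0\right) = \left(6 i \sqrt{3} - 360\right) \left(-408\right) = \left(-360 + 6 i \sqrt{3}\right) \left(-408\right) = 146880 - 2448 i \sqrt{3}$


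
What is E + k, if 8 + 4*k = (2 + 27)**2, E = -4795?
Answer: -18347/4 ≈ -4586.8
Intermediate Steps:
k = 833/4 (k = -2 + (2 + 27)**2/4 = -2 + (1/4)*29**2 = -2 + (1/4)*841 = -2 + 841/4 = 833/4 ≈ 208.25)
E + k = -4795 + 833/4 = -18347/4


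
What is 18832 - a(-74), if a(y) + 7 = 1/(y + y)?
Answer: 2788173/148 ≈ 18839.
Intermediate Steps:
a(y) = -7 + 1/(2*y) (a(y) = -7 + 1/(y + y) = -7 + 1/(2*y))
18832 - a(-74) = 18832 - (-7 + (½)/(-74)) = 18832 - (-7 + (½)*(-1/74)) = 18832 - (-7 - 1/148) = 18832 - 1*(-1037/148) = 18832 + 1037/148 = 2788173/148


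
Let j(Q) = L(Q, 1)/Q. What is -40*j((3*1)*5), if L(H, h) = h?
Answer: -8/3 ≈ -2.6667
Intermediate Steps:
j(Q) = 1/Q
-40*j((3*1)*5) = -40/((3*1)*5) = -40/(3*5) = -40/15 = -40*1/15 = -8/3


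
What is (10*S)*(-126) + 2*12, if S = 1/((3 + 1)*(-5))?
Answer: 87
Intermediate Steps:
S = -1/20 (S = 1/(4*(-5)) = 1/(-20) = -1/20 ≈ -0.050000)
(10*S)*(-126) + 2*12 = (10*(-1/20))*(-126) + 2*12 = -½*(-126) + 24 = 63 + 24 = 87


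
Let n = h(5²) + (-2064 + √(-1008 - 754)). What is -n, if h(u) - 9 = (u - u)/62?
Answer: 2055 - I*√1762 ≈ 2055.0 - 41.976*I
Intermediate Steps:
h(u) = 9 (h(u) = 9 + (u - u)/62 = 9 + 0*(1/62) = 9 + 0 = 9)
n = -2055 + I*√1762 (n = 9 + (-2064 + √(-1008 - 754)) = 9 + (-2064 + √(-1762)) = 9 + (-2064 + I*√1762) = -2055 + I*√1762 ≈ -2055.0 + 41.976*I)
-n = -(-2055 + I*√1762) = 2055 - I*√1762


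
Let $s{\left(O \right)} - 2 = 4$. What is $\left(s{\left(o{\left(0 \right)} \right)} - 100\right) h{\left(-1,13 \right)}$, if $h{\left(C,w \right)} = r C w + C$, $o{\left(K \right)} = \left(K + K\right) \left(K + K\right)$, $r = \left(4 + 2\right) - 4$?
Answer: $2538$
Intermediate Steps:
$r = 2$ ($r = 6 - 4 = 2$)
$o{\left(K \right)} = 4 K^{2}$ ($o{\left(K \right)} = 2 K 2 K = 4 K^{2}$)
$h{\left(C,w \right)} = C + 2 C w$ ($h{\left(C,w \right)} = 2 C w + C = C + 2 C w$)
$s{\left(O \right)} = 6$ ($s{\left(O \right)} = 2 + 4 = 6$)
$\left(s{\left(o{\left(0 \right)} \right)} - 100\right) h{\left(-1,13 \right)} = \left(6 - 100\right) \left(- (1 + 2 \cdot 13)\right) = - 94 \left(- (1 + 26)\right) = - 94 \left(\left(-1\right) 27\right) = \left(-94\right) \left(-27\right) = 2538$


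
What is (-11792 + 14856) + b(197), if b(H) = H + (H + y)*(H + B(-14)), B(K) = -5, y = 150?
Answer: 69885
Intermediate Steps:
b(H) = H + (-5 + H)*(150 + H) (b(H) = H + (H + 150)*(H - 5) = H + (150 + H)*(-5 + H) = H + (-5 + H)*(150 + H))
(-11792 + 14856) + b(197) = (-11792 + 14856) + (-750 + 197**2 + 146*197) = 3064 + (-750 + 38809 + 28762) = 3064 + 66821 = 69885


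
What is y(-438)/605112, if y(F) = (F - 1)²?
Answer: 192721/605112 ≈ 0.31849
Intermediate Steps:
y(F) = (-1 + F)²
y(-438)/605112 = (-1 - 438)²/605112 = (-439)²*(1/605112) = 192721*(1/605112) = 192721/605112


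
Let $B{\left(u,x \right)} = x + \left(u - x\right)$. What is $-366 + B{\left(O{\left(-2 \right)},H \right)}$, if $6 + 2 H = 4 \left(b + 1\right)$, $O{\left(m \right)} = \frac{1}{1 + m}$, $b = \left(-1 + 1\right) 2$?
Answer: $-367$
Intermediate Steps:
$b = 0$ ($b = 0 \cdot 2 = 0$)
$H = -1$ ($H = -3 + \frac{4 \left(0 + 1\right)}{2} = -3 + \frac{4 \cdot 1}{2} = -3 + \frac{1}{2} \cdot 4 = -3 + 2 = -1$)
$B{\left(u,x \right)} = u$
$-366 + B{\left(O{\left(-2 \right)},H \right)} = -366 + \frac{1}{1 - 2} = -366 + \frac{1}{-1} = -366 - 1 = -367$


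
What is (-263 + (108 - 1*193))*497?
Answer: -172956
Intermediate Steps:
(-263 + (108 - 1*193))*497 = (-263 + (108 - 193))*497 = (-263 - 85)*497 = -348*497 = -172956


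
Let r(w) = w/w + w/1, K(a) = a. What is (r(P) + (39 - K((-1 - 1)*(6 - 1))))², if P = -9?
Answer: 1681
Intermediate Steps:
r(w) = 1 + w (r(w) = 1 + w*1 = 1 + w)
(r(P) + (39 - K((-1 - 1)*(6 - 1))))² = ((1 - 9) + (39 - (-1 - 1)*(6 - 1)))² = (-8 + (39 - (-2)*5))² = (-8 + (39 - 1*(-10)))² = (-8 + (39 + 10))² = (-8 + 49)² = 41² = 1681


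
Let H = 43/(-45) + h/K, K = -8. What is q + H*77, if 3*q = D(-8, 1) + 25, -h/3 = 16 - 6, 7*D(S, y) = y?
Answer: 281677/1260 ≈ 223.55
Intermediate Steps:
D(S, y) = y/7
h = -30 (h = -3*(16 - 6) = -3*10 = -30)
H = 503/180 (H = 43/(-45) - 30/(-8) = 43*(-1/45) - 30*(-1/8) = -43/45 + 15/4 = 503/180 ≈ 2.7944)
q = 176/21 (q = ((1/7)*1 + 25)/3 = (1/7 + 25)/3 = (1/3)*(176/7) = 176/21 ≈ 8.3810)
q + H*77 = 176/21 + (503/180)*77 = 176/21 + 38731/180 = 281677/1260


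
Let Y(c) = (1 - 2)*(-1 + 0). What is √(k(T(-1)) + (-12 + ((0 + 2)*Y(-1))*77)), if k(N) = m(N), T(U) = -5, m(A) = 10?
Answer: 2*√38 ≈ 12.329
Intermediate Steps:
Y(c) = 1 (Y(c) = -1*(-1) = 1)
k(N) = 10
√(k(T(-1)) + (-12 + ((0 + 2)*Y(-1))*77)) = √(10 + (-12 + ((0 + 2)*1)*77)) = √(10 + (-12 + (2*1)*77)) = √(10 + (-12 + 2*77)) = √(10 + (-12 + 154)) = √(10 + 142) = √152 = 2*√38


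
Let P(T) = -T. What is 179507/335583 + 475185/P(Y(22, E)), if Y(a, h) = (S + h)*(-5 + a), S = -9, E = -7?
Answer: 159512833759/91278576 ≈ 1747.5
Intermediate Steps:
Y(a, h) = (-9 + h)*(-5 + a)
179507/335583 + 475185/P(Y(22, E)) = 179507/335583 + 475185/((-(45 - 9*22 - 5*(-7) + 22*(-7)))) = 179507*(1/335583) + 475185/((-(45 - 198 + 35 - 154))) = 179507/335583 + 475185/((-1*(-272))) = 179507/335583 + 475185/272 = 159512833759/91278576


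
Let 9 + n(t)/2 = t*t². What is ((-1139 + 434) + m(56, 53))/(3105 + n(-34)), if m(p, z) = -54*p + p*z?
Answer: 761/75521 ≈ 0.010077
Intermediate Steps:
n(t) = -18 + 2*t³ (n(t) = -18 + 2*(t*t²) = -18 + 2*t³)
((-1139 + 434) + m(56, 53))/(3105 + n(-34)) = ((-1139 + 434) + 56*(-54 + 53))/(3105 + (-18 + 2*(-34)³)) = (-705 + 56*(-1))/(3105 + (-18 + 2*(-39304))) = (-705 - 56)/(3105 + (-18 - 78608)) = -761/(3105 - 78626) = -761/(-75521) = -761*(-1/75521) = 761/75521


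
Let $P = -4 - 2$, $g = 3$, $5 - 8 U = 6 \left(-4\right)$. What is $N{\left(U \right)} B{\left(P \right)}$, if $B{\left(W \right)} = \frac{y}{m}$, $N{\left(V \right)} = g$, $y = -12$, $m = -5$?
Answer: $\frac{36}{5} \approx 7.2$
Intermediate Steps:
$U = \frac{29}{8}$ ($U = \frac{5}{8} - \frac{6 \left(-4\right)}{8} = \frac{5}{8} - -3 = \frac{5}{8} + 3 = \frac{29}{8} \approx 3.625$)
$N{\left(V \right)} = 3$
$P = -6$ ($P = -4 - 2 = -6$)
$B{\left(W \right)} = \frac{12}{5}$ ($B{\left(W \right)} = - \frac{12}{-5} = \left(-12\right) \left(- \frac{1}{5}\right) = \frac{12}{5}$)
$N{\left(U \right)} B{\left(P \right)} = 3 \cdot \frac{12}{5} = \frac{36}{5}$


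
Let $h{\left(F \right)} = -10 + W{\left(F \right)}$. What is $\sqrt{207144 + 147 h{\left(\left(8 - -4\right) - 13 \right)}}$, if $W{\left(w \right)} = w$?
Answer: $\sqrt{205527} \approx 453.35$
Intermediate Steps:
$h{\left(F \right)} = -10 + F$
$\sqrt{207144 + 147 h{\left(\left(8 - -4\right) - 13 \right)}} = \sqrt{207144 + 147 \left(-10 + \left(\left(8 - -4\right) - 13\right)\right)} = \sqrt{207144 + 147 \left(-10 + \left(\left(8 + 4\right) - 13\right)\right)} = \sqrt{207144 + 147 \left(-10 + \left(12 - 13\right)\right)} = \sqrt{207144 + 147 \left(-10 - 1\right)} = \sqrt{207144 + 147 \left(-11\right)} = \sqrt{207144 - 1617} = \sqrt{205527}$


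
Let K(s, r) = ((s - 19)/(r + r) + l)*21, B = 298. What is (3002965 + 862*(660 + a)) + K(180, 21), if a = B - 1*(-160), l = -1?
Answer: 7933481/2 ≈ 3.9667e+6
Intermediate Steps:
a = 458 (a = 298 - 1*(-160) = 298 + 160 = 458)
K(s, r) = -21 + 21*(-19 + s)/(2*r) (K(s, r) = ((s - 19)/(r + r) - 1)*21 = ((-19 + s)/((2*r)) - 1)*21 = ((-19 + s)*(1/(2*r)) - 1)*21 = ((-19 + s)/(2*r) - 1)*21 = (-1 + (-19 + s)/(2*r))*21 = -21 + 21*(-19 + s)/(2*r))
(3002965 + 862*(660 + a)) + K(180, 21) = (3002965 + 862*(660 + 458)) + (21/2)*(-19 + 180 - 2*21)/21 = (3002965 + 862*1118) + (21/2)*(1/21)*(-19 + 180 - 42) = (3002965 + 963716) + (21/2)*(1/21)*119 = 3966681 + 119/2 = 7933481/2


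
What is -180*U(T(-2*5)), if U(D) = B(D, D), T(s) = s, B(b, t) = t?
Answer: 1800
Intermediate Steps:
U(D) = D
-180*U(T(-2*5)) = -(-360)*5 = -180*(-10) = 1800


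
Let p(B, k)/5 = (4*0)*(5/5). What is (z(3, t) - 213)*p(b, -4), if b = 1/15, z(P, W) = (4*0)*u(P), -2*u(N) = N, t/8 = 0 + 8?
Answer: 0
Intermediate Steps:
t = 64 (t = 8*(0 + 8) = 8*8 = 64)
u(N) = -N/2
z(P, W) = 0 (z(P, W) = (4*0)*(-P/2) = 0*(-P/2) = 0)
b = 1/15 ≈ 0.066667
p(B, k) = 0 (p(B, k) = 5*((4*0)*(5/5)) = 5*(0*(5*(⅕))) = 5*(0*1) = 5*0 = 0)
(z(3, t) - 213)*p(b, -4) = (0 - 213)*0 = -213*0 = 0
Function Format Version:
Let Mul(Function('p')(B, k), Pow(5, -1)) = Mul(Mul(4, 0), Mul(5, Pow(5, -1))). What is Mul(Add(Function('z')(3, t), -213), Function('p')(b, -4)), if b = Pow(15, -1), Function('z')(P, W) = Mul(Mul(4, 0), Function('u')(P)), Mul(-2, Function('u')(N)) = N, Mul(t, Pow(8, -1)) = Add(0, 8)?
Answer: 0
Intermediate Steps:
t = 64 (t = Mul(8, Add(0, 8)) = Mul(8, 8) = 64)
Function('u')(N) = Mul(Rational(-1, 2), N)
Function('z')(P, W) = 0 (Function('z')(P, W) = Mul(Mul(4, 0), Mul(Rational(-1, 2), P)) = Mul(0, Mul(Rational(-1, 2), P)) = 0)
b = Rational(1, 15) ≈ 0.066667
Function('p')(B, k) = 0 (Function('p')(B, k) = Mul(5, Mul(Mul(4, 0), Mul(5, Pow(5, -1)))) = Mul(5, Mul(0, Mul(5, Rational(1, 5)))) = Mul(5, Mul(0, 1)) = Mul(5, 0) = 0)
Mul(Add(Function('z')(3, t), -213), Function('p')(b, -4)) = Mul(Add(0, -213), 0) = Mul(-213, 0) = 0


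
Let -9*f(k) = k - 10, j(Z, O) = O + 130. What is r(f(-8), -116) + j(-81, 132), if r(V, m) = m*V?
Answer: 30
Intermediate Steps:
j(Z, O) = 130 + O
f(k) = 10/9 - k/9 (f(k) = -(k - 10)/9 = -(-10 + k)/9 = 10/9 - k/9)
r(V, m) = V*m
r(f(-8), -116) + j(-81, 132) = (10/9 - 1/9*(-8))*(-116) + (130 + 132) = (10/9 + 8/9)*(-116) + 262 = 2*(-116) + 262 = -232 + 262 = 30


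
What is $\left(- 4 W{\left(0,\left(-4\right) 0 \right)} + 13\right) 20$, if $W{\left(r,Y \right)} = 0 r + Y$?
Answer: $260$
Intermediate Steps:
$W{\left(r,Y \right)} = Y$ ($W{\left(r,Y \right)} = 0 + Y = Y$)
$\left(- 4 W{\left(0,\left(-4\right) 0 \right)} + 13\right) 20 = \left(- 4 \left(\left(-4\right) 0\right) + 13\right) 20 = \left(\left(-4\right) 0 + 13\right) 20 = \left(0 + 13\right) 20 = 13 \cdot 20 = 260$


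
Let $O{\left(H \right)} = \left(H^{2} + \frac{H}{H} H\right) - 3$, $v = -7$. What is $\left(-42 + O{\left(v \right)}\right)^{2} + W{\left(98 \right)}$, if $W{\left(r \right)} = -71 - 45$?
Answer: $-107$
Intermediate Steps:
$W{\left(r \right)} = -116$
$O{\left(H \right)} = -3 + H + H^{2}$ ($O{\left(H \right)} = \left(H^{2} + 1 H\right) - 3 = \left(H^{2} + H\right) - 3 = \left(H + H^{2}\right) - 3 = -3 + H + H^{2}$)
$\left(-42 + O{\left(v \right)}\right)^{2} + W{\left(98 \right)} = \left(-42 - \left(10 - 49\right)\right)^{2} - 116 = \left(-42 - -39\right)^{2} - 116 = \left(-42 + 39\right)^{2} - 116 = \left(-3\right)^{2} - 116 = 9 - 116 = -107$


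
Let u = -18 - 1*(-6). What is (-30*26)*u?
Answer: 9360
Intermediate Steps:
u = -12 (u = -18 + 6 = -12)
(-30*26)*u = -30*26*(-12) = -780*(-12) = 9360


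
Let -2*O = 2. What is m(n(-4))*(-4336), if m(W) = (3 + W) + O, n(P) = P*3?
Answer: 43360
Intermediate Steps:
n(P) = 3*P
O = -1 (O = -½*2 = -1)
m(W) = 2 + W (m(W) = (3 + W) - 1 = 2 + W)
m(n(-4))*(-4336) = (2 + 3*(-4))*(-4336) = (2 - 12)*(-4336) = -10*(-4336) = 43360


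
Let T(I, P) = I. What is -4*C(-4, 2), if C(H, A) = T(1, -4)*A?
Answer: -8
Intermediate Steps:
C(H, A) = A (C(H, A) = 1*A = A)
-4*C(-4, 2) = -4*2 = -8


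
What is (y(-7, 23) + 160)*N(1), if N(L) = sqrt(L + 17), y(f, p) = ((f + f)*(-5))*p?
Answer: 5310*sqrt(2) ≈ 7509.5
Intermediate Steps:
y(f, p) = -10*f*p (y(f, p) = ((2*f)*(-5))*p = (-10*f)*p = -10*f*p)
N(L) = sqrt(17 + L)
(y(-7, 23) + 160)*N(1) = (-10*(-7)*23 + 160)*sqrt(17 + 1) = (1610 + 160)*sqrt(18) = 1770*(3*sqrt(2)) = 5310*sqrt(2)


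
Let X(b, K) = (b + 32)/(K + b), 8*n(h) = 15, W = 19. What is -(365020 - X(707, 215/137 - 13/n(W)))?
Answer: -526306948595/1441862 ≈ -3.6502e+5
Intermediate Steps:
n(h) = 15/8 (n(h) = (⅛)*15 = 15/8)
X(b, K) = (32 + b)/(K + b)
-(365020 - X(707, 215/137 - 13/n(W))) = -(365020 - (32 + 707)/((215/137 - 13/15/8) + 707)) = -(365020 - 739/((215*(1/137) - 13*8/15) + 707)) = -(365020 - 739/((215/137 - 104/15) + 707)) = -(365020 - 739/(-11023/2055 + 707)) = -(365020 - 739/1441862/2055) = -(365020 - 2055*739/1441862) = -(365020 - 1*1518645/1441862) = -(365020 - 1518645/1441862) = -1*526306948595/1441862 = -526306948595/1441862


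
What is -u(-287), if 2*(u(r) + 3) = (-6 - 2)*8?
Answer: 35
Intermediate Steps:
u(r) = -35 (u(r) = -3 + ((-6 - 2)*8)/2 = -3 + (-8*8)/2 = -3 + (½)*(-64) = -3 - 32 = -35)
-u(-287) = -1*(-35) = 35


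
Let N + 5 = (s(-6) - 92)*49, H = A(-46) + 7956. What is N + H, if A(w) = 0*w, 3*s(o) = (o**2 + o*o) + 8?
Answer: 14249/3 ≈ 4749.7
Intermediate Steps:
s(o) = 8/3 + 2*o**2/3 (s(o) = ((o**2 + o*o) + 8)/3 = ((o**2 + o**2) + 8)/3 = (2*o**2 + 8)/3 = (8 + 2*o**2)/3 = 8/3 + 2*o**2/3)
A(w) = 0
H = 7956 (H = 0 + 7956 = 7956)
N = -9619/3 (N = -5 + ((8/3 + (2/3)*(-6)**2) - 92)*49 = -5 + ((8/3 + (2/3)*36) - 92)*49 = -5 + ((8/3 + 24) - 92)*49 = -5 + (80/3 - 92)*49 = -5 - 196/3*49 = -5 - 9604/3 = -9619/3 ≈ -3206.3)
N + H = -9619/3 + 7956 = 14249/3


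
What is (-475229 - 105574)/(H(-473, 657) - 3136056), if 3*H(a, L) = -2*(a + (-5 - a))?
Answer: 1742409/9408158 ≈ 0.18520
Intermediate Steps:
H(a, L) = 10/3 (H(a, L) = (-2*(a + (-5 - a)))/3 = (-2*(-5))/3 = (⅓)*10 = 10/3)
(-475229 - 105574)/(H(-473, 657) - 3136056) = (-475229 - 105574)/(10/3 - 3136056) = -580803/(-9408158/3) = -580803*(-3/9408158) = 1742409/9408158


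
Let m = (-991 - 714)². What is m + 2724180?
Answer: 5631205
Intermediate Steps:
m = 2907025 (m = (-1705)² = 2907025)
m + 2724180 = 2907025 + 2724180 = 5631205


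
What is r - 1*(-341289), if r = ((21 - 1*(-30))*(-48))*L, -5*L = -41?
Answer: 1606077/5 ≈ 3.2122e+5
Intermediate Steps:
L = 41/5 (L = -⅕*(-41) = 41/5 ≈ 8.2000)
r = -100368/5 (r = ((21 - 1*(-30))*(-48))*(41/5) = ((21 + 30)*(-48))*(41/5) = (51*(-48))*(41/5) = -2448*41/5 = -100368/5 ≈ -20074.)
r - 1*(-341289) = -100368/5 - 1*(-341289) = -100368/5 + 341289 = 1606077/5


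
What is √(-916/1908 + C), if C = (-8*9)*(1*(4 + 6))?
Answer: I*√18214457/159 ≈ 26.842*I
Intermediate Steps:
C = -720 (C = -72*10 = -720)
√(-916/1908 + C) = √(-916/1908 - 720) = √(-916*1/1908 - 720) = √(-229/477 - 720) = √(-343669/477) = I*√18214457/159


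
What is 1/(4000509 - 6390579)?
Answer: -1/2390070 ≈ -4.1840e-7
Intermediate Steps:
1/(4000509 - 6390579) = 1/(-2390070) = -1/2390070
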